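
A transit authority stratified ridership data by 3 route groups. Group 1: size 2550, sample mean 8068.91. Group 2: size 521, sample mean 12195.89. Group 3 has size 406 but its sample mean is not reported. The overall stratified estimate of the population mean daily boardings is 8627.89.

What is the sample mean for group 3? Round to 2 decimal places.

7560.08

Σ Nₕx̄ₕ = N·μ, so 406·x̄_3 = 3477·8627.89 − (2550·8068.91 + 521·12195.89).
= 29999173.53 − 26929779.19 = 3069394.34.
x̄_3 = 3069394.34 / 406 = 7560.0846... → 7560.08.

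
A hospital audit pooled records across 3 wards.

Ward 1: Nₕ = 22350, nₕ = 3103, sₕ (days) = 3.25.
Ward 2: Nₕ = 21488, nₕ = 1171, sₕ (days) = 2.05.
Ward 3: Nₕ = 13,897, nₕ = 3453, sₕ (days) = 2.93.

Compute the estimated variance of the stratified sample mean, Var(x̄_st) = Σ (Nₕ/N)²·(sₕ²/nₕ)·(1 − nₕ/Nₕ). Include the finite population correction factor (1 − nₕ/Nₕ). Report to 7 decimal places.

0.0010176

N = 57735; Wₕ = Nₕ/N.
ward 1: (22350/57735)²·3.25²/3103·(1 − 3103/22350) = 0.0004392858
ward 2: (21488/57735)²·2.05²/1171·(1 − 1171/21488) = 0.0004700327
ward 3: (13897/57735)²·2.93²/3453·(1 − 3453/13897) = 0.0001082551
Sum = 0.0010175736 → 0.0010176.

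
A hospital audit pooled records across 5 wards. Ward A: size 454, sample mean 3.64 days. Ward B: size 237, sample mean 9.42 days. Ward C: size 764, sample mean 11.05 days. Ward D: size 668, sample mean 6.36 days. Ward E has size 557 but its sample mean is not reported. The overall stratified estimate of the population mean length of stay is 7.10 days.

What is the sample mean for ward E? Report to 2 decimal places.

4.40

Σ Nₕx̄ₕ = N·μ, so 557·x̄_E = 2680·7.10 − (454·3.64 + 237·9.42 + 764·11.05 + 668·6.36).
= 19028 − 16575.78 = 2452.22.
x̄_E = 2452.22 / 557 = 4.4025... → 4.40.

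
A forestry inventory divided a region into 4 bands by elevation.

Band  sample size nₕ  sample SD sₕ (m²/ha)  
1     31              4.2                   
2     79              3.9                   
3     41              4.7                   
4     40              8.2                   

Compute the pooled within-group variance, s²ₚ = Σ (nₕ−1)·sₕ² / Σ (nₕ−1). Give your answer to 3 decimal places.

Degrees of freedom: 30 + 78 + 40 + 39 = 187.
Σ(nₕ−1)sₕ² = 30·17.64 + 78·15.21 + 40·22.09 + 39·67.24 = 5221.54.
s²ₚ = 5221.54 / 187 = 27.92267... → 27.923.

27.923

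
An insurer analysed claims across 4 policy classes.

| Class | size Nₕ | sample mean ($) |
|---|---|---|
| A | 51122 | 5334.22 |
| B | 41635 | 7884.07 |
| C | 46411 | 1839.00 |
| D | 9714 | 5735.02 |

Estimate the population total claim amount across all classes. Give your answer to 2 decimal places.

Population total = Σ Nₕ·x̄ₕ (each stratum's size times its mean).
51122·5334.22 + 41635·7884.07 + 46411·1839.00 + 9714·5735.02 = 272695994.84 + 328253254.45 + 85349829 + 55709984.28 = 742009062.57.

742009062.57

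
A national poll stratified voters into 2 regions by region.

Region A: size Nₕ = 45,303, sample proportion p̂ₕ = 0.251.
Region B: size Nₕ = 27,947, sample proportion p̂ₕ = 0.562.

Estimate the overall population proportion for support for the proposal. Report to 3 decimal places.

0.370

N = 45303 + 27947 = 73250.
Overall proportion = Σ (Nₕ/N)·p̂ₕ.
Σ Nₕp̂ₕ = 11371.053 + 15706.214 = 27077.267.
27077.267 / 73250 = 0.36966... → 0.370.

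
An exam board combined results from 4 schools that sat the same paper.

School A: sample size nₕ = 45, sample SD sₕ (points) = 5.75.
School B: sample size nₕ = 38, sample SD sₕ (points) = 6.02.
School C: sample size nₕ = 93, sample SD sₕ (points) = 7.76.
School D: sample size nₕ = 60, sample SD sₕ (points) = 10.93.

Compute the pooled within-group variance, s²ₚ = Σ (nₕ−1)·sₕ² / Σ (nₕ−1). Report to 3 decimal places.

A: (45−1)·5.75² = 44·33.0625 = 1454.75
B: (38−1)·6.02² = 37·36.2404 = 1340.8948
C: (93−1)·7.76² = 92·60.2176 = 5540.0192
D: (60−1)·10.93² = 59·119.4649 = 7048.4291
Numerator = 15384.0931; denominator = Σ(nₕ−1) = 232.
s²ₚ = 15384.0931/232 = 66.31075... → 66.311.

66.311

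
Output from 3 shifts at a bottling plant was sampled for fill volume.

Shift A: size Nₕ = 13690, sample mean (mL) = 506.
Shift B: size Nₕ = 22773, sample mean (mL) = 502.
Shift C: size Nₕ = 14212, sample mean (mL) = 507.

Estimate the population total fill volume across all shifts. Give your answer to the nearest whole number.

A: 13690·506 = 6927140
B: 22773·502 = 11432046
C: 14212·507 = 7205484
τ̂ = Σ Nₕx̄ₕ = 25564670.

25564670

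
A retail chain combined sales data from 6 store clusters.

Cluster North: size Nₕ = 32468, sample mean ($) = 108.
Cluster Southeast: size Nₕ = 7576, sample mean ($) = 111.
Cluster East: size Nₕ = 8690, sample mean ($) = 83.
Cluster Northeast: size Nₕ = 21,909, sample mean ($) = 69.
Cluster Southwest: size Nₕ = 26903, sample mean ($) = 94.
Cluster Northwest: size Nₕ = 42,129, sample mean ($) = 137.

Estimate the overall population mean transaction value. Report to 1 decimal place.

106.5

N = 32468 + 7576 + 8690 + 21909 + 26903 + 42129 = 139675.
The stratified mean weights each stratum mean by its population share Nₕ/N.
Σ Nₕx̄ₕ = 32468·108 + 7576·111 + 8690·83 + 21909·69 + 26903·94 + 42129·137 = 3506544 + 840936 + 721270 + 1511721 + 2528882 + 5771673 = 14881026.
Divide by N: 14881026 / 139675 = 106.540... → 106.5.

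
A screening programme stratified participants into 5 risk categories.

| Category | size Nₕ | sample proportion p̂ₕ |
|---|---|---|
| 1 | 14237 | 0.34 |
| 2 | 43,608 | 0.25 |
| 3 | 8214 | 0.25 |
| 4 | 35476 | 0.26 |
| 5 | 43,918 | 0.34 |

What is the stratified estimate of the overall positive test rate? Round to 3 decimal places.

0.288

N = 14237 + 43608 + 8214 + 35476 + 43918 = 145453.
Overall proportion = Σ (Nₕ/N)·p̂ₕ.
Σ Nₕp̂ₕ = 4840.58 + 10902 + 2053.5 + 9223.76 + 14932.12 = 41951.96.
41951.96 / 145453 = 0.28842... → 0.288.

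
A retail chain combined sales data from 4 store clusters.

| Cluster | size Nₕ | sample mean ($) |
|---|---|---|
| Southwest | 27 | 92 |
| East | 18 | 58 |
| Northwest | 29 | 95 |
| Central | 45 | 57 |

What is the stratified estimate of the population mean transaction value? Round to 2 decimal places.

74.35

N = 27 + 18 + 29 + 45 = 119.
Overall mean = Σ (Nₕ/N)·x̄ₕ — weight by population share, not a simple average.
Σ Nₕx̄ₕ = 27·92 + 18·58 + 29·95 + 45·57 = 2484 + 1044 + 2755 + 2565 = 8848.
Divide by N: 8848 / 119 = 74.3529... → 74.35.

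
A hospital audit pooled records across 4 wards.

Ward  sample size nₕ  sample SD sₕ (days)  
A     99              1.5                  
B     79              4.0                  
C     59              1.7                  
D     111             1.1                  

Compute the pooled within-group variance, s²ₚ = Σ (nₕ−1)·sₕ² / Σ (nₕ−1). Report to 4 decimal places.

5.1431

Degrees of freedom: 98 + 78 + 58 + 110 = 344.
Σ(nₕ−1)sₕ² = 98·2.25 + 78·16 + 58·2.89 + 110·1.21 = 1769.22.
s²ₚ = 1769.22 / 344 = 5.143081... → 5.1431.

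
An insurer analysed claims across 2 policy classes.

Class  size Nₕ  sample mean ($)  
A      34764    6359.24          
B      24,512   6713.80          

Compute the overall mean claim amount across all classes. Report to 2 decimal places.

N = 34764 + 24512 = 59276.
Weight each subgroup mean by Nₕ/N and sum.
Σ Nₕx̄ₕ = 34764·6359.24 + 24512·6713.80 = 221072619.36 + 164568665.6 = 385641284.96.
Divide by N: 385641284.96 / 59276 = 6505.8588... → 6505.86.

6505.86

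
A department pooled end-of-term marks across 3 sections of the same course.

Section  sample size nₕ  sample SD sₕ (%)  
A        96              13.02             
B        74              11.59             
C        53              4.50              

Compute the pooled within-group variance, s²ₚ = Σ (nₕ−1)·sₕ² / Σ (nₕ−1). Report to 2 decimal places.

122.56

A: (96−1)·13.02² = 95·169.5204 = 16104.438
B: (74−1)·11.59² = 73·134.3281 = 9805.9513
C: (53−1)·4.50² = 52·20.25 = 1053
Numerator = 26963.3893; denominator = Σ(nₕ−1) = 220.
s²ₚ = 26963.3893/220 = 122.5609... → 122.56.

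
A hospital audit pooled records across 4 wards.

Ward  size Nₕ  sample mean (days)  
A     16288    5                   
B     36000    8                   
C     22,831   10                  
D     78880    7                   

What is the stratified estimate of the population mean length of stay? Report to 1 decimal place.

N = 153999; weights Wₕ = Nₕ/N = (0.1058, 0.2338, 0.1483, 0.5122).
x̄_st = Σ Wₕ·x̄ₕ = 0.1058·5 + 0.2338·8 + 0.1483·10 + 0.5122·7 ≈ 7.467...
→ 7.5.

7.5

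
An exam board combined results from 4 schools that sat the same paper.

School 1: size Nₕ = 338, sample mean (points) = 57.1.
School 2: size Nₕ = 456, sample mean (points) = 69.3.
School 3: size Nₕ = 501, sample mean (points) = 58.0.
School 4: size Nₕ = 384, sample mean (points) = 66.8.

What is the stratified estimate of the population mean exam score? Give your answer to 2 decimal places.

x̄_st = (Σ Nₕx̄ₕ) / (Σ Nₕ) = (338·57.1 + 456·69.3 + 501·58.0 + 384·66.8) / 1679
= 105609.8 / 1679 = 62.9004... → 62.90.

62.90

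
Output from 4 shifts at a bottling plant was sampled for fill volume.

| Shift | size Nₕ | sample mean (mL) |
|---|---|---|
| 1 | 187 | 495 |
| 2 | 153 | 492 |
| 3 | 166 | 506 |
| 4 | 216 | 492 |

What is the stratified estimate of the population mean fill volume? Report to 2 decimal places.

496.00

N = 722; weights Wₕ = Nₕ/N = (0.2590, 0.2119, 0.2299, 0.2992).
x̄_st = Σ Wₕ·x̄ₕ = 0.2590·495 + 0.2119·492 + 0.2299·506 + 0.2992·492 ≈ 495.9958...
→ 496.00.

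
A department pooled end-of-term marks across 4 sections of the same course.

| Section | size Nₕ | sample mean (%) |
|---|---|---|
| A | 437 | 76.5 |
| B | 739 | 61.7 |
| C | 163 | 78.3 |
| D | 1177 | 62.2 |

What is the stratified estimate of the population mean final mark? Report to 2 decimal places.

N = 437 + 739 + 163 + 1177 = 2516.
Overall mean = Σ (Nₕ/N)·x̄ₕ — weight by population share, not a simple average.
Σ Nₕx̄ₕ = 437·76.5 + 739·61.7 + 163·78.3 + 1177·62.2 = 33430.5 + 45596.3 + 12762.9 + 73209.4 = 164999.1.
Divide by N: 164999.1 / 2516 = 65.5799... → 65.58.

65.58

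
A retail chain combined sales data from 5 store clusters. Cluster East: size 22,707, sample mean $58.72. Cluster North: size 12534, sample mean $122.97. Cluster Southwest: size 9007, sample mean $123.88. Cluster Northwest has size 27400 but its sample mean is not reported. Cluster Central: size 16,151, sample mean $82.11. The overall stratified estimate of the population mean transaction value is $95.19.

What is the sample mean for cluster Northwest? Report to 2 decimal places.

110.98

N = 22707 + 12534 + 9007 + 27400 + 16151 = 87799.
Overall total = μ·N = 95.19·87799 = 8357586.81.
Subtract the known strata: 22707·58.72 + 12534·122.97 + 9007·123.88 + 16151·82.11 = 5316606.79.
Remaining total for cluster Northwest: 8357586.81 − 5316606.79 = 3040980.02.
Divide by its size: 3040980.02 / 27400 = 110.9847... → 110.98.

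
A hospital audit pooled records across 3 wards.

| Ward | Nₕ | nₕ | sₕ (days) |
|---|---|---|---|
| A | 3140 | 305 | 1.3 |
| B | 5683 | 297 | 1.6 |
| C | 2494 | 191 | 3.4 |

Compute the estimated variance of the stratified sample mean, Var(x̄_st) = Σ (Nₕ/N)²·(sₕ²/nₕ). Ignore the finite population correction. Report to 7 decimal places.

N = 11317. Term for each stratum: Wₕ²sₕ²/nₕ.
Var(x̄_st) = 0.0004265633 + 0.0021735828 + 0.0029393732 = 0.0055395194 → 0.0055395.

0.0055395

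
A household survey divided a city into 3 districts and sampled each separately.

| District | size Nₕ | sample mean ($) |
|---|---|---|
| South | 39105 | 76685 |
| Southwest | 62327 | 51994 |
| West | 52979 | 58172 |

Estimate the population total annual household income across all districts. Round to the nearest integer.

9321291351

Population total = Σ Nₕ·x̄ₕ (each stratum's size times its mean).
39105·76685 + 62327·51994 + 52979·58172 = 2998766925 + 3240630038 + 3081894388 = 9321291351.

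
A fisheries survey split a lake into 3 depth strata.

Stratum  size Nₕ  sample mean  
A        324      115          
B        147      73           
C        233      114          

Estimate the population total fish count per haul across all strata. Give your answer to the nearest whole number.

Estimate total by summing Nₕ·x̄ₕ over strata.
324·115 + 147·73 + 233·114 = 37260 + 10731 + 26562 = 74553.

74553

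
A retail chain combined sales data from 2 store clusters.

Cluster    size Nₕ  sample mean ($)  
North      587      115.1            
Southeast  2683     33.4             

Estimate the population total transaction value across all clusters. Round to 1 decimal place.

157175.9

North: 587·115.1 = 67563.7
Southeast: 2683·33.4 = 89612.2
τ̂ = Σ Nₕx̄ₕ = 157175.9.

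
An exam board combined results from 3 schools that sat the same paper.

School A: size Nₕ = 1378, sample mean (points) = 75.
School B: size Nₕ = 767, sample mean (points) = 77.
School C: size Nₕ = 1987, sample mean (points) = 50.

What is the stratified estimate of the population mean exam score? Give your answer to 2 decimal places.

N = 4132; weights Wₕ = Nₕ/N = (0.3335, 0.1856, 0.4809).
x̄_st = Σ Wₕ·x̄ₕ = 0.3335·75 + 0.1856·77 + 0.4809·50 ≈ 63.3492...
→ 63.35.

63.35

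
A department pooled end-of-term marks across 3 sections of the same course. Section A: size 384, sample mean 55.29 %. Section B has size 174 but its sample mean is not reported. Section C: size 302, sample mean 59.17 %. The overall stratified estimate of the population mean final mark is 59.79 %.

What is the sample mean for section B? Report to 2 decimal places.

N = 384 + 174 + 302 = 860.
Overall total = μ·N = 59.79·860 = 51419.4.
Subtract the known strata: 384·55.29 + 302·59.17 = 39100.7.
Remaining total for section B: 51419.4 − 39100.7 = 12318.7.
Divide by its size: 12318.7 / 174 = 70.7971... → 70.80.

70.80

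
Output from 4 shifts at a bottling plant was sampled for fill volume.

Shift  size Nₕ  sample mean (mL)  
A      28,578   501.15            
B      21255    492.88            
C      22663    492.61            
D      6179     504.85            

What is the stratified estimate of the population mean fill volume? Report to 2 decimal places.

496.75

N = 78675; weights Wₕ = Nₕ/N = (0.3632, 0.2702, 0.2881, 0.0785).
x̄_st = Σ Wₕ·x̄ₕ = 0.3632·501.15 + 0.2702·492.88 + 0.2881·492.61 + 0.0785·504.85 ≈ 496.7463...
→ 496.75.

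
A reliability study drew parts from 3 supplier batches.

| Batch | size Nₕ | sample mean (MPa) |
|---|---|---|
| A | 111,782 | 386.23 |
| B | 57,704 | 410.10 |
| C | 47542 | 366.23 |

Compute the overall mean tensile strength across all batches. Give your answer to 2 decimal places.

388.20

N = 111782 + 57704 + 47542 = 217028.
The stratified mean weights each stratum mean by its population share Nₕ/N.
Σ Nₕx̄ₕ = 111782·386.23 + 57704·410.10 + 47542·366.23 = 43173561.86 + 23664410.4 + 17411306.66 = 84249278.92.
Divide by N: 84249278.92 / 217028 = 388.1954... → 388.20.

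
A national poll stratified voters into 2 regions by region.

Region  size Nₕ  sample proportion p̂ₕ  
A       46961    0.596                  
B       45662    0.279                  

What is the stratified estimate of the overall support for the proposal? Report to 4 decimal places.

0.4397

Wₕ = Nₕ/N with N = 92623: 0.5070, 0.4930.
p̂_st = 0.5070·0.596 + 0.4930·0.279 ≈ 0.439723... → 0.4397.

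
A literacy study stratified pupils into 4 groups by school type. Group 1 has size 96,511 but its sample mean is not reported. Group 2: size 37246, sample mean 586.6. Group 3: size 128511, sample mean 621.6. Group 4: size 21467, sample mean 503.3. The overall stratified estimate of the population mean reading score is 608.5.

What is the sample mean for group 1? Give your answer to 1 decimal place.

622.9

N = 96511 + 37246 + 128511 + 21467 = 283735.
Overall total = μ·N = 608.5·283735 = 172652747.5.
Subtract the known strata: 37246·586.6 + 128511·621.6 + 21467·503.3 = 112535282.3.
Remaining total for group 1: 172652747.5 − 112535282.3 = 60117465.2.
Divide by its size: 60117465.2 / 96511 = 622.908... → 622.9.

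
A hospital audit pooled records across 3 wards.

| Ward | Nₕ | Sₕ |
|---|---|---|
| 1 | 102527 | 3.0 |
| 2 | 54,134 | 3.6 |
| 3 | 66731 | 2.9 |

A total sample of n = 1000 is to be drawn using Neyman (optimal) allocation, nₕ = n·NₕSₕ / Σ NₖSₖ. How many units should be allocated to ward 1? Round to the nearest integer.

442

1: NₕSₕ = 102527·3.0 = 307581
2: NₕSₕ = 54134·3.6 = 194882.4
3: NₕSₕ = 66731·2.9 = 193519.9
Σ NₕSₕ = 695983.3.
n_1 = 1000·307581/695983.3 = 441.937... → 442.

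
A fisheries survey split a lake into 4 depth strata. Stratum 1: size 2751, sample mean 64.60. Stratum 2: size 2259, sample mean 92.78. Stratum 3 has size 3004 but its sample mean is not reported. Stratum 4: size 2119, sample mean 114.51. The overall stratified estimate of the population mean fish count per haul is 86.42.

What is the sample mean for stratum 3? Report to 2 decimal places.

81.81

Σ Nₕx̄ₕ = N·μ, so 3004·x̄_3 = 10133·86.42 − (2751·64.60 + 2259·92.78 + 2119·114.51).
= 875693.86 − 629951.31 = 245742.55.
x̄_3 = 245742.55 / 3004 = 81.8051... → 81.81.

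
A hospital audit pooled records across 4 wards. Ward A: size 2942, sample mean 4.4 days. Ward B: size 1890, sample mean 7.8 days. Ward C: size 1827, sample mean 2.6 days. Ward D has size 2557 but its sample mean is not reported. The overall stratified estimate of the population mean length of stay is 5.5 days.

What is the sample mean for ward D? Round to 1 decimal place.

7.1

N = 2942 + 1890 + 1827 + 2557 = 9216.
Overall total = μ·N = 5.5·9216 = 50688.
Subtract the known strata: 2942·4.4 + 1890·7.8 + 1827·2.6 = 32437.
Remaining total for ward D: 50688 − 32437 = 18251.
Divide by its size: 18251 / 2557 = 7.138... → 7.1.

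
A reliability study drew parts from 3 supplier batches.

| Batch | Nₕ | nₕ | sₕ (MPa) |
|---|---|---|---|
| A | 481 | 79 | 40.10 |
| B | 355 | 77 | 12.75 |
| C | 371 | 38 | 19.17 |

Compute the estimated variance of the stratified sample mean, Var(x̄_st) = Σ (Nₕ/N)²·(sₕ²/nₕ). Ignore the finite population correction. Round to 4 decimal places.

N = 1207; Wₕ = Nₕ/N.
batch A: (481/1207)²·40.10²/79 = 3.2324906
batch B: (355/1207)²·12.75²/77 = 0.1826299
batch C: (371/1207)²·19.17²/38 = 0.9136796
Sum = 4.3288000 → 4.3288.

4.3288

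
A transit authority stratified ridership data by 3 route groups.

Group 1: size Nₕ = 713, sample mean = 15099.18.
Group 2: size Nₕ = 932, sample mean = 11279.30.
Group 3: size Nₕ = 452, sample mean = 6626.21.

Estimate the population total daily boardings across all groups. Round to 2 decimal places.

24273069.86

Estimate total by summing Nₕ·x̄ₕ over strata.
713·15099.18 + 932·11279.30 + 452·6626.21 = 10765715.34 + 10512307.6 + 2995046.92 = 24273069.86.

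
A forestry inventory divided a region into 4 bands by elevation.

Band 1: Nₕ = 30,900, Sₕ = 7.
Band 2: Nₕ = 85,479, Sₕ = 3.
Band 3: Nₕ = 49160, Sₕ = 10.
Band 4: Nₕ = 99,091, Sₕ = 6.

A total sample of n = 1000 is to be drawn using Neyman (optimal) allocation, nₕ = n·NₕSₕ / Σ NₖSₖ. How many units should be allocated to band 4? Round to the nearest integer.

1: NₕSₕ = 30900·7 = 216300
2: NₕSₕ = 85479·3 = 256437
3: NₕSₕ = 49160·10 = 491600
4: NₕSₕ = 99091·6 = 594546
Σ NₕSₕ = 1558883.
n_4 = 1000·594546/1558883 = 381.392... → 381.

381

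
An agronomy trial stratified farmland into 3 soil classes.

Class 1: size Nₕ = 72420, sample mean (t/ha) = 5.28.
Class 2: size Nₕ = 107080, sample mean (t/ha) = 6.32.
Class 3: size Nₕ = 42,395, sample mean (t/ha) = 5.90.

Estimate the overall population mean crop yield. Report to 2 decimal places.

5.90

N = 72420 + 107080 + 42395 = 221895.
Overall mean = Σ (Nₕ/N)·x̄ₕ — weight by population share, not a simple average.
Σ Nₕx̄ₕ = 72420·5.28 + 107080·6.32 + 42395·5.90 = 382377.6 + 676745.6 + 250130.5 = 1309253.7.
Divide by N: 1309253.7 / 221895 = 5.9003... → 5.90.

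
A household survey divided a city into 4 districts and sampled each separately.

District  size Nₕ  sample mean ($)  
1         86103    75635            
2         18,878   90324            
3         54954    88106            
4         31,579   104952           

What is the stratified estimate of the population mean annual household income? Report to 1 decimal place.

85495.5

N = 86103 + 18878 + 54954 + 31579 = 191514.
Weight each subgroup mean by Nₕ/N and sum.
Σ Nₕx̄ₕ = 86103·75635 + 18878·90324 + 54954·88106 + 31579·104952 = 6512400405 + 1705136472 + 4841777124 + 3314279208 = 16373593209.
Divide by N: 16373593209 / 191514 = 85495.542... → 85495.5.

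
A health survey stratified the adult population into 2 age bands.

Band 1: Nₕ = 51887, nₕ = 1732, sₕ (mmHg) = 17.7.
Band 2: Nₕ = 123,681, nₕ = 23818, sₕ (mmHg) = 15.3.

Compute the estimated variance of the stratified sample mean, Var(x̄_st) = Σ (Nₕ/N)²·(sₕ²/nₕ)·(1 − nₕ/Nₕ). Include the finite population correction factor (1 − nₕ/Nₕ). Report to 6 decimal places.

N = 175568; Wₕ = Nₕ/N.
band 1: (51887/175568)²·17.7²/1732·(1 − 1732/51887) = 0.015271466
band 2: (123681/175568)²·15.3²/23818·(1 − 23818/123681) = 0.003938170
Sum = 0.019209635 → 0.019210.

0.019210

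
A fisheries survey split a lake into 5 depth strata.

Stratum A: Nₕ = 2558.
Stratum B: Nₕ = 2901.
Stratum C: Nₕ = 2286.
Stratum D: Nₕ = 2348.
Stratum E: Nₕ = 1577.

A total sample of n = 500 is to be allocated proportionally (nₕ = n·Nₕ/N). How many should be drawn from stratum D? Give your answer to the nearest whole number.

Share of stratum D = 2348/11670 = 0.20120.
Allocate 500 × 0.20120 = 100.600... → 101.

101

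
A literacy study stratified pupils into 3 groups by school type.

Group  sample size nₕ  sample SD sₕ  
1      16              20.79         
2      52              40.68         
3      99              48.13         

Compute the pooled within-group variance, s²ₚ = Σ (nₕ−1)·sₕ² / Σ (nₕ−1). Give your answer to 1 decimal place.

1938.4

Degrees of freedom: 15 + 51 + 98 = 164.
Σ(nₕ−1)sₕ² = 15·432.2241 + 51·1654.8624 + 98·2316.4969 = 317898.0401.
s²ₚ = 317898.0401 / 164 = 1938.403... → 1938.4.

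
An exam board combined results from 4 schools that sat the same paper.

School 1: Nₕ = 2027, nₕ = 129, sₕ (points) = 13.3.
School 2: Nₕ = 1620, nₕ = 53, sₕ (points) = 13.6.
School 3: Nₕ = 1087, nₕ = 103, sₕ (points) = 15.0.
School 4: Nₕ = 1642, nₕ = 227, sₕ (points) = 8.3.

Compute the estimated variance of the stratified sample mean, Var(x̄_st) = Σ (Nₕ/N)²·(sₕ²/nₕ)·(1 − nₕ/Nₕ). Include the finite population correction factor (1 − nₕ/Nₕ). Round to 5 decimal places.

N = 6376; Wₕ = Nₕ/N.
school 1: (2027/6376)²·13.3²/129·(1 − 129/2027) = 0.12976779
school 2: (1620/6376)²·13.6²/53·(1 − 53/1620) = 0.21791611
school 3: (1087/6376)²·15.0²/103·(1 − 103/1087) = 0.05747425
school 4: (1642/6376)²·8.3²/227·(1 − 227/1642) = 0.01734456
Sum = 0.42250271 → 0.42250.

0.42250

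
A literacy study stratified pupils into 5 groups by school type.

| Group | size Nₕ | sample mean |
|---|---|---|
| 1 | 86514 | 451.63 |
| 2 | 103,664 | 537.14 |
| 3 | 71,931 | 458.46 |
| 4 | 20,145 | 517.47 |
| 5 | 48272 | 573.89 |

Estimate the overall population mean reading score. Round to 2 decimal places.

501.80

N = 330526; weights Wₕ = Nₕ/N = (0.2617, 0.3136, 0.2176, 0.0609, 0.1460).
x̄_st = Σ Wₕ·x̄ₕ = 0.2617·451.63 + 0.3136·537.14 + 0.2176·458.46 + 0.0609·517.47 + 0.1460·573.89 ≈ 501.8036...
→ 501.80.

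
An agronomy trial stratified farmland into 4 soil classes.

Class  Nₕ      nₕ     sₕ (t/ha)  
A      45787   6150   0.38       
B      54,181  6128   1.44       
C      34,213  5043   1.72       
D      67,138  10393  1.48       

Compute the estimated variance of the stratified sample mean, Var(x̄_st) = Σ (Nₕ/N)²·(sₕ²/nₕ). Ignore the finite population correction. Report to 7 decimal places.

0.0000661

N = 201319; Wₕ = Nₕ/N.
class A: (45787/201319)²·0.38²/6150 = 0.0000012145
class B: (54181/201319)²·1.44²/6128 = 0.0000245093
class C: (34213/201319)²·1.72²/5043 = 0.0000169426
class D: (67138/201319)²·1.48²/10393 = 0.0000234396
Sum = 0.0000661060 → 0.0000661.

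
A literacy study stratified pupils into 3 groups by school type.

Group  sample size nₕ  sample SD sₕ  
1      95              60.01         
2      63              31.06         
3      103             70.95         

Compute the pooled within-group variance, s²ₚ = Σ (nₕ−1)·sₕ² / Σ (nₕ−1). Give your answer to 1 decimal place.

1: (95−1)·60.01² = 94·3601.2001 = 338512.8094
2: (63−1)·31.06² = 62·964.7236 = 59812.8632
3: (103−1)·70.95² = 102·5033.9025 = 513458.055
Numerator = 911783.7276; denominator = Σ(nₕ−1) = 258.
s²ₚ = 911783.7276/258 = 3534.045... → 3534.0.

3534.0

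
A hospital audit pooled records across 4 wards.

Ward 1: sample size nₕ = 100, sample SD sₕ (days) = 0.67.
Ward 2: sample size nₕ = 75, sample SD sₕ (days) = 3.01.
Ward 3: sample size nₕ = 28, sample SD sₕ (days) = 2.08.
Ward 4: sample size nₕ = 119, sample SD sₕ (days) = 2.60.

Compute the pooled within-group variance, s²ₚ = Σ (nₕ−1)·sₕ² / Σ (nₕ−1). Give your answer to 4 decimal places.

1: (100−1)·0.67² = 99·0.4489 = 44.4411
2: (75−1)·3.01² = 74·9.0601 = 670.4474
3: (28−1)·2.08² = 27·4.3264 = 116.8128
4: (119−1)·2.60² = 118·6.76 = 797.68
Numerator = 1629.3813; denominator = Σ(nₕ−1) = 318.
s²ₚ = 1629.3813/318 = 5.123841... → 5.1238.

5.1238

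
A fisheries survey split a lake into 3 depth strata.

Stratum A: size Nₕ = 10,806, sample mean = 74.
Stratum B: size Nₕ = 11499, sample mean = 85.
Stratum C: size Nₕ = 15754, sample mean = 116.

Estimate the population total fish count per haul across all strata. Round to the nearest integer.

A: 10806·74 = 799644
B: 11499·85 = 977415
C: 15754·116 = 1827464
τ̂ = Σ Nₕx̄ₕ = 3604523.

3604523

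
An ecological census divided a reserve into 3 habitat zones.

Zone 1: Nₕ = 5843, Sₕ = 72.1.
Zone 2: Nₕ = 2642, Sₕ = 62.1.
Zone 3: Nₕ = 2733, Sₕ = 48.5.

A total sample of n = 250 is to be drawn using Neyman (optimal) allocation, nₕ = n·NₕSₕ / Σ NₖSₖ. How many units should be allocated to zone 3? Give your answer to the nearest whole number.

46

1: NₕSₕ = 5843·72.1 = 421280.3
2: NₕSₕ = 2642·62.1 = 164068.2
3: NₕSₕ = 2733·48.5 = 132550.5
Σ NₕSₕ = 717899.
n_3 = 250·132550.5/717899 = 46.159... → 46.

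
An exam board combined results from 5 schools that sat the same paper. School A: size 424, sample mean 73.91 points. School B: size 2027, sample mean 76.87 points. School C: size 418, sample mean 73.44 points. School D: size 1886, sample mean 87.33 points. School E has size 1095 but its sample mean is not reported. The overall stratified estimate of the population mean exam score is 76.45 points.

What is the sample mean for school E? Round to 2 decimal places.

Σ Nₕx̄ₕ = N·μ, so 1095·x̄_E = 5850·76.45 − (424·73.91 + 2027·76.87 + 418·73.44 + 1886·87.33).
= 447232.5 − 382555.63 = 64676.87.
x̄_E = 64676.87 / 1095 = 59.0656... → 59.07.

59.07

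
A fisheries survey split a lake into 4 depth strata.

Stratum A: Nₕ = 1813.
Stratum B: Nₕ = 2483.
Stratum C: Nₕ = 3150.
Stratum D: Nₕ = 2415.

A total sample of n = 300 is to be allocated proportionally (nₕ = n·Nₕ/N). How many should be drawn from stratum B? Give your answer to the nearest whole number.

76

N = 1813 + 2483 + 3150 + 2415 = 9861.
n_B = 300·2483/9861 = 75.540... → 76.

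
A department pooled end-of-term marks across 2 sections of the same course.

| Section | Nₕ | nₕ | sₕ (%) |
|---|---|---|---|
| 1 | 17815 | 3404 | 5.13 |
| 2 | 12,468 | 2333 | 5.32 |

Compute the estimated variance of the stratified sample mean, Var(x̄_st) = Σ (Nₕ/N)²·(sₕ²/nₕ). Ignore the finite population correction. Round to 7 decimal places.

0.0047320

N = 30283; Wₕ = Nₕ/N.
section 1: (17815/30283)²·5.13²/3404 = 0.0026755868
section 2: (12468/30283)²·5.32²/2333 = 0.0020563845
Sum = 0.0047319713 → 0.0047320.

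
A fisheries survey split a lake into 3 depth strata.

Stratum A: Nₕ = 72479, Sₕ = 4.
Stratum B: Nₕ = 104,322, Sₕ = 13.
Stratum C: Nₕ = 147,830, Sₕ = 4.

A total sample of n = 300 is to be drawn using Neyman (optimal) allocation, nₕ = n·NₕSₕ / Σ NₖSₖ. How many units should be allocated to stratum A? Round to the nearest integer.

Σ NₕSₕ = 72479·4 + 104322·13 + 147830·4 = 2237422.
Share for A: 289916/2237422 = 0.12958.
n_A = 300 × 0.12958 = 38.873... → 39.

39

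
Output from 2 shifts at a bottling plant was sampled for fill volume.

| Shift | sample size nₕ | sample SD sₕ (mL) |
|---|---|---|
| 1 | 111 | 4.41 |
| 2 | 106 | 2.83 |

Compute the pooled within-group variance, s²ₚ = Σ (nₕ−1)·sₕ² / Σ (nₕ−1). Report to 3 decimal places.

13.862

Degrees of freedom: 110 + 105 = 215.
Σ(nₕ−1)sₕ² = 110·19.4481 + 105·8.0089 = 2980.2255.
s²ₚ = 2980.2255 / 215 = 13.86151... → 13.862.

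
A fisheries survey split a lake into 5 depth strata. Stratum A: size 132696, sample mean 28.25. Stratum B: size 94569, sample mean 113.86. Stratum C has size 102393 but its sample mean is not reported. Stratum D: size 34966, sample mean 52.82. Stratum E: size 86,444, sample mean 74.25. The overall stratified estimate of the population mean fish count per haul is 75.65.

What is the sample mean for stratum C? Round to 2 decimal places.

110.77

N = 132696 + 94569 + 102393 + 34966 + 86444 = 451068.
Overall total = μ·N = 75.65·451068 = 34123294.2.
Subtract the known strata: 132696·28.25 + 94569·113.86 + 34966·52.82 + 86444·74.25 = 22781659.46.
Remaining total for stratum C: 34123294.2 − 22781659.46 = 11341634.74.
Divide by its size: 11341634.74 / 102393 = 110.7657... → 110.77.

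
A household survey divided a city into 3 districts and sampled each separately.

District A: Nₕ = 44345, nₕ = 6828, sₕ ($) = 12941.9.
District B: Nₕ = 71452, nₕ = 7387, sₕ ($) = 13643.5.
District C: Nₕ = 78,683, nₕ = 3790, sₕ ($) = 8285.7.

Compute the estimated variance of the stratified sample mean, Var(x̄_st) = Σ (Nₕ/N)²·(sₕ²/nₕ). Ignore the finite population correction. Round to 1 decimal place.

7641.9

N = 194480; Wₕ = Nₕ/N.
district A: (44345/194480)²·12941.9²/6828 = 1275.3870
district B: (71452/194480)²·13643.5²/7387 = 3401.4366
district C: (78683/194480)²·8285.7²/3790 = 2965.0439
Sum = 7641.8675 → 7641.9.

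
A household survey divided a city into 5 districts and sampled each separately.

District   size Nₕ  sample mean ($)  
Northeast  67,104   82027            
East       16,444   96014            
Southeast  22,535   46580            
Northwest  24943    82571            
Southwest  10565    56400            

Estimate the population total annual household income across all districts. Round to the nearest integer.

Estimate total by summing Nₕ·x̄ₕ over strata.
67104·82027 + 16444·96014 + 22535·46580 + 24943·82571 + 10565·56400 = 5504339808 + 1578854216 + 1049680300 + 2059568453 + 595866000 = 10788308777.

10788308777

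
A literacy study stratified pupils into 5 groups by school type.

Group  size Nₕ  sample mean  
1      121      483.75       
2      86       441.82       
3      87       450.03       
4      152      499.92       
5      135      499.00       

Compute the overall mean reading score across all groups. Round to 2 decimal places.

N = 121 + 86 + 87 + 152 + 135 = 581.
The stratified mean weights each stratum mean by its population share Nₕ/N.
Σ Nₕx̄ₕ = 121·483.75 + 86·441.82 + 87·450.03 + 152·499.92 + 135·499.00 = 58533.75 + 37996.52 + 39152.61 + 75987.84 + 67365 = 279035.72.
Divide by N: 279035.72 / 581 = 480.2680... → 480.27.

480.27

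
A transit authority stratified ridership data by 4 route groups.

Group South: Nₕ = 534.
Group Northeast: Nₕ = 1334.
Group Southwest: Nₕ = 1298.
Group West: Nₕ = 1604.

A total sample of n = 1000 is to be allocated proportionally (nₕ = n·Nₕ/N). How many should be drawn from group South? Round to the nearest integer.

Share of group South = 534/4770 = 0.11195.
Allocate 1000 × 0.11195 = 111.950... → 112.

112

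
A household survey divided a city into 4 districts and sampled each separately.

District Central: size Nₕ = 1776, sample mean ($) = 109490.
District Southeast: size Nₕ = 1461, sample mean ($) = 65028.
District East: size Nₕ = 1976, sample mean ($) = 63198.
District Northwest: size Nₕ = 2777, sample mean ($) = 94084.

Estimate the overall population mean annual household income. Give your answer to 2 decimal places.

N = 7990; weights Wₕ = Nₕ/N = (0.2223, 0.1829, 0.2473, 0.3476).
x̄_st = Σ Wₕ·x̄ₕ = 0.2223·109490 + 0.1829·65028 + 0.2473·63198 + 0.3476·94084 ≈ 84557.0293...
→ 84557.03.

84557.03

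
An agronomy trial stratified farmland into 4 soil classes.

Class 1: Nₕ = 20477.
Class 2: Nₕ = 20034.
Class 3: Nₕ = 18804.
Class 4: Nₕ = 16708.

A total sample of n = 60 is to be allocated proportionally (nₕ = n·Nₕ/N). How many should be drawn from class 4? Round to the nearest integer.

13

Share of class 4 = 16708/76023 = 0.21978.
Allocate 60 × 0.21978 = 13.187... → 13.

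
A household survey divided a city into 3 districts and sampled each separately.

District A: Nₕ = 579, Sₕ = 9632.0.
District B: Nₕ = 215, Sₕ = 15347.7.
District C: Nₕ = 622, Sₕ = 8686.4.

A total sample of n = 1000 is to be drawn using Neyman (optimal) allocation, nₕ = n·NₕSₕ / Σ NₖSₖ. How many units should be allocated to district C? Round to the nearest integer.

Σ NₕSₕ = 579·9632.0 + 215·15347.7 + 622·8686.4 = 14279624.3.
Share for C: 5402940.8/14279624.3 = 0.37837.
n_C = 1000 × 0.37837 = 378.367... → 378.

378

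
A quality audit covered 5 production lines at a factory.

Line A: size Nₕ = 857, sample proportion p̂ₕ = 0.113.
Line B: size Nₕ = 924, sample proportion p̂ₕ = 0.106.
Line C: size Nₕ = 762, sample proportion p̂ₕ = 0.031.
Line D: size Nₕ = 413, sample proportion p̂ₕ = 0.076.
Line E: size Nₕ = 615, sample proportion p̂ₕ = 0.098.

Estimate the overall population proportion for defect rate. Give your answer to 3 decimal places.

0.087

Wₕ = Nₕ/N with N = 3571: 0.2400, 0.2588, 0.2134, 0.1157, 0.1722.
p̂_st = 0.2400·0.113 + 0.2588·0.106 + 0.2134·0.031 + 0.1157·0.076 + 0.1722·0.098 ≈ 0.08683... → 0.087.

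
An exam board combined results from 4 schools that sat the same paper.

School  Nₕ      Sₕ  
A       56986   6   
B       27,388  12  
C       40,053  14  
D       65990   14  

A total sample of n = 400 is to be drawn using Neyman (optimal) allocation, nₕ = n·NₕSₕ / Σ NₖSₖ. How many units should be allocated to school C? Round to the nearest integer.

104

Σ NₕSₕ = 56986·6 + 27388·12 + 40053·14 + 65990·14 = 2155174.
Share for C: 560742/2155174 = 0.26018.
n_C = 400 × 0.26018 = 104.074... → 104.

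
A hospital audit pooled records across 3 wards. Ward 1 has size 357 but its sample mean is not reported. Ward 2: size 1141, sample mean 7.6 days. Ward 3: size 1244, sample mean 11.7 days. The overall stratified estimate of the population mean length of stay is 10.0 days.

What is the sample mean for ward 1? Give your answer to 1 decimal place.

Σ Nₕx̄ₕ = N·μ, so 357·x̄_1 = 2742·10.0 − (1141·7.6 + 1244·11.7).
= 27420 − 23226.4 = 4193.6.
x̄_1 = 4193.6 / 357 = 11.747... → 11.7.

11.7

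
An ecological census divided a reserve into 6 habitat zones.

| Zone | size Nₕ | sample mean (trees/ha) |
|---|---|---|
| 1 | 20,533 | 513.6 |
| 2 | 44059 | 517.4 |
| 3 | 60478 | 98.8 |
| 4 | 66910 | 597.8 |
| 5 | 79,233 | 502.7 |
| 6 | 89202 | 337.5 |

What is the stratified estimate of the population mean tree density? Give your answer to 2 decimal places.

N = 20533 + 44059 + 60478 + 66910 + 79233 + 89202 = 360415.
Weight each subgroup mean by Nₕ/N and sum.
Σ Nₕx̄ₕ = 20533·513.6 + 44059·517.4 + 60478·98.8 + 66910·597.8 + 79233·502.7 + 89202·337.5 = 10545748.8 + 22796126.6 + 5975226.4 + 39998798 + 39830429.1 + 30105675 = 149252003.9.
Divide by N: 149252003.9 / 360415 = 414.1115... → 414.11.

414.11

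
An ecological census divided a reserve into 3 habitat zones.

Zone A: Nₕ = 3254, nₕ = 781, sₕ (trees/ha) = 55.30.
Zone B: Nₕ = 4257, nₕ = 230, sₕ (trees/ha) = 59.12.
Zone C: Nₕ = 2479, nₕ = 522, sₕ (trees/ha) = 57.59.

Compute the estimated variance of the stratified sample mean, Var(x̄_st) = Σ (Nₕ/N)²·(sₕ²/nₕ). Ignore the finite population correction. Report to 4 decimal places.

N = 9990. Term for each stratum: Wₕ²sₕ²/nₕ.
Var(x̄_st) = 0.4154353 + 2.7594170 + 0.3912422 = 3.5660945 → 3.5661.

3.5661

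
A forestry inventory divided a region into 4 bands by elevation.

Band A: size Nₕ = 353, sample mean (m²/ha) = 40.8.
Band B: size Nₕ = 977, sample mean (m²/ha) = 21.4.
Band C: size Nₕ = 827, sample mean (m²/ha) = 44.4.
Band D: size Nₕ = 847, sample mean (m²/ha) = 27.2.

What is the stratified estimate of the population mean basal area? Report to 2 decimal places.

N = 3004; weights Wₕ = Nₕ/N = (0.1175, 0.3252, 0.2753, 0.2820).
x̄_st = Σ Wₕ·x̄ₕ = 0.1175·40.8 + 0.3252·21.4 + 0.2753·44.4 + 0.2820·27.2 ≈ 31.6469...
→ 31.65.

31.65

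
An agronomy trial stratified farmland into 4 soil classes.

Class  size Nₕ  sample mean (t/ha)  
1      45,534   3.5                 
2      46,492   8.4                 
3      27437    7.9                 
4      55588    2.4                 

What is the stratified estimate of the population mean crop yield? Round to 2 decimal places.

N = 175051; weights Wₕ = Nₕ/N = (0.2601, 0.2656, 0.1567, 0.3176).
x̄_st = Σ Wₕ·x̄ₕ = 0.2601·3.5 + 0.2656·8.4 + 0.1567·7.9 + 0.3176·2.4 ≈ 5.1417...
→ 5.14.

5.14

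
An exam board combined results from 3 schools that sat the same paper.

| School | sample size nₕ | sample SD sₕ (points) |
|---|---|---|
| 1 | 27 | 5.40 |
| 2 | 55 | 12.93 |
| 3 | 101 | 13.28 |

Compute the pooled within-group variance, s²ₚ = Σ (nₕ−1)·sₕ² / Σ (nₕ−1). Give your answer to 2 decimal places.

Degrees of freedom: 26 + 54 + 100 = 180.
Σ(nₕ−1)sₕ² = 26·29.16 + 54·167.1849 + 100·176.3584 = 27421.9846.
s²ₚ = 27421.9846 / 180 = 152.3444... → 152.34.

152.34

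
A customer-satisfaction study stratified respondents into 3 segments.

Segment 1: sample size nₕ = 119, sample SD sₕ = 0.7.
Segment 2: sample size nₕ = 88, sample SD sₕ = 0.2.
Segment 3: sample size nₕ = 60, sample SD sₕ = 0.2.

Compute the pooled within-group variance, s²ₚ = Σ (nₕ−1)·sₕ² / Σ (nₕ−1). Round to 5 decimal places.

0.24114

1: (119−1)·0.7² = 118·0.49 = 57.82
2: (88−1)·0.2² = 87·0.04 = 3.48
3: (60−1)·0.2² = 59·0.04 = 2.36
Numerator = 63.66; denominator = Σ(nₕ−1) = 264.
s²ₚ = 63.66/264 = 0.2411364... → 0.24114.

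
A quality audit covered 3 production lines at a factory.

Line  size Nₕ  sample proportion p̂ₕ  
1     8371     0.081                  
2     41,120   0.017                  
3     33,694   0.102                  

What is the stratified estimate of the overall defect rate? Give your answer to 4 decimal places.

0.0579

N = 8371 + 41120 + 33694 = 83185.
Overall proportion = Σ (Nₕ/N)·p̂ₕ.
Σ Nₕp̂ₕ = 678.051 + 699.04 + 3436.788 = 4813.879.
4813.879 / 83185 = 0.057870... → 0.0579.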